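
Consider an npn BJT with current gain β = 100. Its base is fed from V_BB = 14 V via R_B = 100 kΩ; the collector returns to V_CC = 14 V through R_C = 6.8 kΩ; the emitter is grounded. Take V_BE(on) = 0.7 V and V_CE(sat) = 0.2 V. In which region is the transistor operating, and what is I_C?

Assume active: I_B = (14 − 0.7)/100 = 0.133 mA, giving I_C = β·I_B = 13.3 mA.
But then V_CE = 14 − 13.3×6.8 = -76.4 V < V_CE(sat) = 0.2 V — impossible in the active region.
So the transistor is saturated. With V_CE = 0.2 V, I_C = (V_CC − 0.2)/R_C = 13.8/6.8 = 2.03 mA.
Check: β·I_B = 13.3 mA > I_C = 2.03 mA, confirming saturation.

saturation; I_C ≈ 2 mA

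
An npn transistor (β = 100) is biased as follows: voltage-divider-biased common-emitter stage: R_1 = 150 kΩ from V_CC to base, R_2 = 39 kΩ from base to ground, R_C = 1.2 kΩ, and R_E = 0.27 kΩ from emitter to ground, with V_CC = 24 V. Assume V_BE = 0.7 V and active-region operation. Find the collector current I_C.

I_C ≈ 7.3 mA

Thevenize the base divider: V_Th = V_CC·R_2/(R_1+R_2) = 24×39/189 = 4.95 V, R_Th = R_1‖R_2 = 31 kΩ.
Base-emitter loop: V_Th = I_B·R_Th + V_BE + (β+1)I_B·R_E, so I_B = (4.95 − 0.7) / (31 + 101×0.27) = 0.073 mA.
I_C = β·I_B = 100×0.073 = 7.3 mA, and I_E = (β+1)I_B = 7.38 mA.
V_CE = V_CC − I_C·R_C − I_E·R_E = 24 − 7.3×1.2 − 7.38×0.27 = 13.2 V.
V_CE = 13.2 V > 0.2 V confirms active-region operation.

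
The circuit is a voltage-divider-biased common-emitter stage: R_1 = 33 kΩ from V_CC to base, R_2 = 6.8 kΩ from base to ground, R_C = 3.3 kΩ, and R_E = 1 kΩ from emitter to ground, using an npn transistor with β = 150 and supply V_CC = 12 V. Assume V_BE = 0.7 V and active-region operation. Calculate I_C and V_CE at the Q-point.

Thevenize the base divider: V_Th = V_CC·R_2/(R_1+R_2) = 12×6.8/39.8 = 2.05 V, R_Th = R_1‖R_2 = 5.64 kΩ.
Base-emitter loop: V_Th = I_B·R_Th + V_BE + (β+1)I_B·R_E, so I_B = (2.05 − 0.7) / (5.64 + 151×1) = 0.00862 mA.
I_C = β·I_B = 150×0.00862 = 1.29 mA, and I_E = (β+1)I_B = 1.3 mA.
V_CE = V_CC − I_C·R_C − I_E·R_E = 12 − 1.29×3.3 − 1.3×1 = 6.43 V.
V_CE = 6.43 V > 0.2 V confirms active-region operation.

I_C ≈ 1.3 mA, V_CE ≈ 6.4 V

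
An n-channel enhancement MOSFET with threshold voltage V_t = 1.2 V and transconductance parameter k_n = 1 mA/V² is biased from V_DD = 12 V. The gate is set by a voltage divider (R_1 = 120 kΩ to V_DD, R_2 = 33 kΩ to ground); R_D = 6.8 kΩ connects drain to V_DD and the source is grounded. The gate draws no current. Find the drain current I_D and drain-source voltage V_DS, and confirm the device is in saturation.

V_G = V_DD·R_2/(R_1+R_2) = 12×33/153 = 2.59 V. With the source grounded, V_GS = V_G = 2.59 V.
Assume saturation: I_D = (k_n/2)(V_GS − V_t)² = (1/2)×(2.59 − 1.2)² = 0.5×1.39² = 0.964 mA.
V_DS = V_DD − I_D·R_D = 12 − 0.964×6.8 = 5.45 V.
Saturation requires V_DS ≥ V_GS − V_t = 1.39 V; 5.45 ≥ 1.39 ✓.

I_D ≈ 0.96 mA, V_DS ≈ 5.4 V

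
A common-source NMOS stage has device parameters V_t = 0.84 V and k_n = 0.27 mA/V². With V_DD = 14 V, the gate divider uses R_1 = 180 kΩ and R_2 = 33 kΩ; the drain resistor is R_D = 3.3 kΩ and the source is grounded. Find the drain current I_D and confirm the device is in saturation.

I_D ≈ 0.24 mA

V_G = V_DD·R_2/(R_1+R_2) = 14×33/213 = 2.17 V. With the source grounded, V_GS = V_G = 2.17 V.
Assume saturation: I_D = (k_n/2)(V_GS − V_t)² = (0.27/2)×(2.17 − 0.84)² = 0.135×1.33² = 0.238 mA.
V_DS = V_DD − I_D·R_D = 14 − 0.238×3.3 = 13.2 V.
Saturation requires V_DS ≥ V_GS − V_t = 1.33 V; 13.2 ≥ 1.33 ✓.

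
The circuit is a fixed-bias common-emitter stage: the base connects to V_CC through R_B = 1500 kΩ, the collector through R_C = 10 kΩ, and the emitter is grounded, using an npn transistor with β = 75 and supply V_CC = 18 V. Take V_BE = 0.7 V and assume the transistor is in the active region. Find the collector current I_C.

Base loop: V_CC = I_B·R_B + V_BE, so I_B = (18 − 0.7)/1500 kΩ = 0.0115 mA.
In the active region I_C = β·I_B = 75 × 0.0115 = 0.865 mA.
Collector loop: V_CE = V_CC − I_C·R_C = 18 − 0.865×10 = 9.35 V.
Since V_CE = 9.35 V > V_CE(sat) ≈ 0.2 V, the transistor is in the active region as assumed.

I_C ≈ 0.87 mA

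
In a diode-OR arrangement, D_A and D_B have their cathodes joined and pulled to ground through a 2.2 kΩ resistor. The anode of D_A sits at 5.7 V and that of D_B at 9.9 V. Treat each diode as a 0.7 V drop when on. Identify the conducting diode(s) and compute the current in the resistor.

Assume both conduct. Then node N would need to be at both 5.7−0.7 = 5 V and 9.9−0.7 = 9.2 V, which is impossible.
Assume only D_B conducts: V_N = 9.9 − 0.7 = 9.2 V, so I_R = 9.2/2.2 = 4.18 mA.
Check D_A: its anode-to-cathode voltage is 5.7 − 9.2 = -3.5 V < 0.7 V, so it is off. The assumption is consistent.

Only D_B conducts; I_R ≈ 4.2 mA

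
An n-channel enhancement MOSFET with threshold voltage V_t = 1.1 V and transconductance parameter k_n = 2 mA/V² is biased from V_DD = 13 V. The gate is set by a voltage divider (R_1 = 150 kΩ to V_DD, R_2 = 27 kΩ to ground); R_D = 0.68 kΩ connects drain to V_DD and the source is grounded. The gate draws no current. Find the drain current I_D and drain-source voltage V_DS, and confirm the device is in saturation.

V_G = V_DD·R_2/(R_1+R_2) = 13×27/177 = 1.98 V. With the source grounded, V_GS = V_G = 1.98 V.
Assume saturation: I_D = (k_n/2)(V_GS − V_t)² = (2/2)×(1.98 − 1.1)² = 1×0.883² = 0.78 mA.
V_DS = V_DD − I_D·R_D = 13 − 0.78×0.68 = 12.5 V.
Saturation requires V_DS ≥ V_GS − V_t = 0.883 V; 12.5 ≥ 0.883 ✓.

I_D ≈ 0.78 mA, V_DS ≈ 12 V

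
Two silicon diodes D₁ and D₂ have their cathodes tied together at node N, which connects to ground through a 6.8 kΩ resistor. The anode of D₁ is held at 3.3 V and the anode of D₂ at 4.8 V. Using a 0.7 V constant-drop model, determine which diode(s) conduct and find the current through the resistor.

Assume both conduct. Then node N would need to be at both 3.3−0.7 = 2.6 V and 4.8−0.7 = 4.1 V, which is impossible.
Assume only D₂ conducts: V_N = 4.8 − 0.7 = 4.1 V, so I_R = 4.1/6.8 = 0.603 mA.
Check D₁: its anode-to-cathode voltage is 3.3 − 4.1 = -0.8 V < 0.7 V, so it is off. The assumption is consistent.

Only D₂ conducts; I_R ≈ 0.6 mA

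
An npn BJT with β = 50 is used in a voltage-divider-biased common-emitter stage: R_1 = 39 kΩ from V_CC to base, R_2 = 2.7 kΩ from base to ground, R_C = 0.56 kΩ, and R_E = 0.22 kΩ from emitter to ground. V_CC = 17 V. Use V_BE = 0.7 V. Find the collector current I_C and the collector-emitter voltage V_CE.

I_C ≈ 1.5 mA, V_CE ≈ 16 V

Thevenize the base divider: V_Th = V_CC·R_2/(R_1+R_2) = 17×2.7/41.7 = 1.1 V, R_Th = R_1‖R_2 = 2.53 kΩ.
Base-emitter loop: V_Th = I_B·R_Th + V_BE + (β+1)I_B·R_E, so I_B = (1.1 − 0.7) / (2.53 + 51×0.22) = 0.0292 mA.
I_C = β·I_B = 50×0.0292 = 1.46 mA, and I_E = (β+1)I_B = 1.49 mA.
V_CE = V_CC − I_C·R_C − I_E·R_E = 17 − 1.46×0.56 − 1.49×0.22 = 15.9 V.
V_CE = 15.9 V > 0.2 V confirms active-region operation.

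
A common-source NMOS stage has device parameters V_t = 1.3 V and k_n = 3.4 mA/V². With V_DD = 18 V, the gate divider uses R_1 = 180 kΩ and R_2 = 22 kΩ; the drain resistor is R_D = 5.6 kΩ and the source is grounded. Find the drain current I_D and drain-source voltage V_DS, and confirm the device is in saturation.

V_G = V_DD·R_2/(R_1+R_2) = 18×22/202 = 1.96 V. With the source grounded, V_GS = V_G = 1.96 V.
Assume saturation: I_D = (k_n/2)(V_GS − V_t)² = (3.4/2)×(1.96 − 1.3)² = 1.7×0.66² = 0.741 mA.
V_DS = V_DD − I_D·R_D = 18 − 0.741×5.6 = 13.8 V.
Saturation requires V_DS ≥ V_GS − V_t = 0.66 V; 13.8 ≥ 0.66 ✓.

I_D ≈ 0.74 mA, V_DS ≈ 14 V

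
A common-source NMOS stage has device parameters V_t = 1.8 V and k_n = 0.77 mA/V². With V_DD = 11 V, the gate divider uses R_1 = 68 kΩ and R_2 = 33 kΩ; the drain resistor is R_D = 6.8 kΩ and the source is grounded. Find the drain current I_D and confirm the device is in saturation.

I_D ≈ 1.2 mA

V_G = V_DD·R_2/(R_1+R_2) = 11×33/101 = 3.59 V. With the source grounded, V_GS = V_G = 3.59 V.
Assume saturation: I_D = (k_n/2)(V_GS − V_t)² = (0.77/2)×(3.59 − 1.8)² = 0.385×1.79² = 1.24 mA.
V_DS = V_DD − I_D·R_D = 11 − 1.24×6.8 = 2.57 V.
Saturation requires V_DS ≥ V_GS − V_t = 1.79 V; 2.57 ≥ 1.79 ✓.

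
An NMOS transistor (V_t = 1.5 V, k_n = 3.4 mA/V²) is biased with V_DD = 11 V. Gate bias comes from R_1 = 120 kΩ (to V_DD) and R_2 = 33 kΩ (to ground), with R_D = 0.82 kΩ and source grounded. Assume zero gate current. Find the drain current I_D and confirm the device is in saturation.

I_D ≈ 1.3 mA

V_G = V_DD·R_2/(R_1+R_2) = 11×33/153 = 2.37 V. With the source grounded, V_GS = V_G = 2.37 V.
Assume saturation: I_D = (k_n/2)(V_GS − V_t)² = (3.4/2)×(2.37 − 1.5)² = 1.7×0.873² = 1.29 mA.
V_DS = V_DD − I_D·R_D = 11 − 1.29×0.82 = 9.94 V.
Saturation requires V_DS ≥ V_GS − V_t = 0.873 V; 9.94 ≥ 0.873 ✓.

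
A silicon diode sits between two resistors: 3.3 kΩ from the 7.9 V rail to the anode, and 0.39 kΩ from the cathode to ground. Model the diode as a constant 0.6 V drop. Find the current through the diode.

The two resistors are in series with the diode, so KVL gives 7.9 = I·3.3 + 0.6 + I·0.39.
I = (7.9 − 0.6) / (3.3 + 0.39) kΩ = 7.3 / 3.69 = 1.98 mA.

I ≈ 2 mA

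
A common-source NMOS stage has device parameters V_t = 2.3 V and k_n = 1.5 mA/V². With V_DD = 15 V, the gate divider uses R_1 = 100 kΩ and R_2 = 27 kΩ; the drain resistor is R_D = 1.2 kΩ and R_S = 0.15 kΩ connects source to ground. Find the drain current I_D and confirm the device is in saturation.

I_D ≈ 0.5 mA

V_G = V_DD·R_2/(R_1+R_2) = 15×27/127 = 3.19 V.
Assume saturation: I_D = (k_n/2)(V_GS − V_t)² with V_GS = V_G − I_D·R_S = 3.19 − 0.15·I_D.
Substituting gives 0.0169·I_D² − 1.2·I_D + 0.593 = 0, with roots I_D = 0.497 or 70.6 mA.
The root I_D = 70.6 mA gives V_GS = -7.4 V ≤ V_t, so take I_D = 0.497 mA.
Then V_GS = 3.11 V and V_DS = V_DD − I_D(R_D+R_S) = 15 − 0.497×1.35 = 14.3 V.
Saturation requires V_DS ≥ V_GS − V_t = 0.814 V; 14.3 ≥ 0.814 ✓.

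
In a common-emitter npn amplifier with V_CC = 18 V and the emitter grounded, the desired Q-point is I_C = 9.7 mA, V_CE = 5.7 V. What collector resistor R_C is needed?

Collector loop: V_CC = I_C·R_C + V_CE.
R_C = (V_CC − V_CE)/I_C = (18 − 5.7)/9.7 = 1.27 kΩ.

R_C ≈ 1.3 kΩ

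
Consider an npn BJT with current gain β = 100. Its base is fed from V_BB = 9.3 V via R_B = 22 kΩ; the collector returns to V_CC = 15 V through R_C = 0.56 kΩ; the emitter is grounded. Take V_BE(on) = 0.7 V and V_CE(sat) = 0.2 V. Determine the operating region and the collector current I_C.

saturation; I_C ≈ 26 mA

Assume active: I_B = (9.3 − 0.7)/22 = 0.391 mA, giving I_C = β·I_B = 39.1 mA.
But then V_CE = 15 − 39.1×0.56 = -6.89 V < V_CE(sat) = 0.2 V — impossible in the active region.
So the transistor is saturated. With V_CE = 0.2 V, I_C = (V_CC − 0.2)/R_C = 14.8/0.56 = 26.4 mA.
Check: β·I_B = 39.1 mA > I_C = 26.4 mA, confirming saturation.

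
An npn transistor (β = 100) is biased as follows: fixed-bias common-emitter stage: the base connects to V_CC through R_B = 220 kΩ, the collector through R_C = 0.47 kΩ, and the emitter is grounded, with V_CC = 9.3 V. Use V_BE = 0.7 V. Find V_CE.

V_CE ≈ 7.5 V

Base loop: V_CC = I_B·R_B + V_BE, so I_B = (9.3 − 0.7)/220 kΩ = 0.0391 mA.
In the active region I_C = β·I_B = 100 × 0.0391 = 3.91 mA.
Collector loop: V_CE = V_CC − I_C·R_C = 9.3 − 3.91×0.47 = 7.46 V.
Since V_CE = 7.46 V > V_CE(sat) ≈ 0.2 V, the transistor is in the active region as assumed.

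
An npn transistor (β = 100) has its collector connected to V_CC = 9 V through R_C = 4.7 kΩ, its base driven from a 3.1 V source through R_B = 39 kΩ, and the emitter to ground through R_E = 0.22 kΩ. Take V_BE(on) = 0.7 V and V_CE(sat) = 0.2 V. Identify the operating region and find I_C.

Assume active: I_B = (3.1 − 0.7)/(39 + 101×0.22) = 0.0392 mA, I_C = β·I_B = 3.92 mA.
Then V_CE = 9 − 3.92×4.7 − 3.96×0.22 = -10.3 V < 0.2 V — the active assumption fails.
Re-solve with V_CE = 0.2 V. KCL at the emitter: V_E/R_E = (V_BB−0.7−V_E)/R_B + (V_CC−0.2−V_E)/R_C, giving V_E = 0.404 V.
I_C = (V_CC − 0.2 − V_E)/R_C = (8.8 − 0.404)/4.7 = 1.79 mA.
Check: I_B = (2.4 − 0.404)/39 = 0.0512 mA, and β·I_B = 5.12 mA > I_C, confirming saturation.

saturation; I_C ≈ 1.8 mA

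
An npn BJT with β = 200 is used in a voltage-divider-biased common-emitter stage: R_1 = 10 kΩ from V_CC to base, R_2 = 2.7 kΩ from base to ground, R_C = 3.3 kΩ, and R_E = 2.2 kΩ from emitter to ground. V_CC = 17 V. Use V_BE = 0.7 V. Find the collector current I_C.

Thevenize the base divider: V_Th = V_CC·R_2/(R_1+R_2) = 17×2.7/12.7 = 3.61 V, R_Th = R_1‖R_2 = 2.13 kΩ.
Base-emitter loop: V_Th = I_B·R_Th + V_BE + (β+1)I_B·R_E, so I_B = (3.61 − 0.7) / (2.13 + 201×2.2) = 0.00656 mA.
I_C = β·I_B = 200×0.00656 = 1.31 mA, and I_E = (β+1)I_B = 1.32 mA.
V_CE = V_CC − I_C·R_C − I_E·R_E = 17 − 1.31×3.3 − 1.32×2.2 = 9.77 V.
V_CE = 9.77 V > 0.2 V confirms active-region operation.

I_C ≈ 1.3 mA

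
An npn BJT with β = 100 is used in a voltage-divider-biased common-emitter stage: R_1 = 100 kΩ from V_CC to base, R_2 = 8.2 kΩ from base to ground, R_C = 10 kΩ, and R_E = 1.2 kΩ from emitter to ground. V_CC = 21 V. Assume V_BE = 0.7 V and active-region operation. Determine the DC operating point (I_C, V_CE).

Thevenize the base divider: V_Th = V_CC·R_2/(R_1+R_2) = 21×8.2/108 = 1.59 V, R_Th = R_1‖R_2 = 7.58 kΩ.
Base-emitter loop: V_Th = I_B·R_Th + V_BE + (β+1)I_B·R_E, so I_B = (1.59 − 0.7) / (7.58 + 101×1.2) = 0.00692 mA.
I_C = β·I_B = 100×0.00692 = 0.692 mA, and I_E = (β+1)I_B = 0.699 mA.
V_CE = V_CC − I_C·R_C − I_E·R_E = 21 − 0.692×10 − 0.699×1.2 = 13.2 V.
V_CE = 13.2 V > 0.2 V confirms active-region operation.

I_C ≈ 0.69 mA, V_CE ≈ 13 V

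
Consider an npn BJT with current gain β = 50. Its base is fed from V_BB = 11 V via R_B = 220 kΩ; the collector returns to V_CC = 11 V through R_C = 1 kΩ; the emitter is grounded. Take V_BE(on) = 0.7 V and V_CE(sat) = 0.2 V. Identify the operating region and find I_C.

active; I_C ≈ 2.3 mA

Assume active. Base-emitter loop: I_B = (V_BB − V_BE)/R_B = (11 − 0.7)/220 = 0.0468 mA.
I_C = β·I_B = 50×0.0468 = 2.34 mA.
V_CE = V_CC − I_C·R_C = 11 − 2.34×1 = 8.66 V > V_CE(sat), so the active-region assumption holds.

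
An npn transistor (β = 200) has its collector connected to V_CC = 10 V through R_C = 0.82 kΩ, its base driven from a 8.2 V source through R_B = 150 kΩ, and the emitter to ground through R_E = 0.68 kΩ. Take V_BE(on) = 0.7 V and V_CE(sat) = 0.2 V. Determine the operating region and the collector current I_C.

Assume active. Base-emitter loop: I_B = (V_BB − V_BE)/(R_B + (β+1)R_E) = (8.2 − 0.7)/(150 + 201×0.68) = 0.0262 mA.
I_C = β·I_B = 200×0.0262 = 5.23 mA.
V_CE = V_CC − I_C·R_C − I_E·R_E = 10 − 5.23×0.82 − 5.26×0.68 = 2.13 V > V_CE(sat), so the active-region assumption holds.

active; I_C ≈ 5.2 mA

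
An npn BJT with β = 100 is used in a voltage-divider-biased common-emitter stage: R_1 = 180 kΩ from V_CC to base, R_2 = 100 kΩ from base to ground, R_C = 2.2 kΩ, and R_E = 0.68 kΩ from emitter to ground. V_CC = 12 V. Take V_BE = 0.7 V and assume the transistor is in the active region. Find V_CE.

Thevenize the base divider: V_Th = V_CC·R_2/(R_1+R_2) = 12×100/280 = 4.29 V, R_Th = R_1‖R_2 = 64.3 kΩ.
Base-emitter loop: V_Th = I_B·R_Th + V_BE + (β+1)I_B·R_E, so I_B = (4.29 − 0.7) / (64.3 + 101×0.68) = 0.027 mA.
I_C = β·I_B = 100×0.027 = 2.7 mA, and I_E = (β+1)I_B = 2.72 mA.
V_CE = V_CC − I_C·R_C − I_E·R_E = 12 − 2.7×2.2 − 2.72×0.68 = 4.22 V.
V_CE = 4.22 V > 0.2 V confirms active-region operation.

V_CE ≈ 4.2 V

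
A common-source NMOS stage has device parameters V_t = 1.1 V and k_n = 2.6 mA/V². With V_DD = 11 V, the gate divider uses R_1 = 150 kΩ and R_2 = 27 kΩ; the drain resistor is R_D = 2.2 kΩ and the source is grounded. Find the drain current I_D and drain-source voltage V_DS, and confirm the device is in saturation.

I_D ≈ 0.43 mA, V_DS ≈ 10 V

V_G = V_DD·R_2/(R_1+R_2) = 11×27/177 = 1.68 V. With the source grounded, V_GS = V_G = 1.68 V.
Assume saturation: I_D = (k_n/2)(V_GS − V_t)² = (2.6/2)×(1.68 − 1.1)² = 1.3×0.578² = 0.434 mA.
V_DS = V_DD − I_D·R_D = 11 − 0.434×2.2 = 10 V.
Saturation requires V_DS ≥ V_GS − V_t = 0.578 V; 10 ≥ 0.578 ✓.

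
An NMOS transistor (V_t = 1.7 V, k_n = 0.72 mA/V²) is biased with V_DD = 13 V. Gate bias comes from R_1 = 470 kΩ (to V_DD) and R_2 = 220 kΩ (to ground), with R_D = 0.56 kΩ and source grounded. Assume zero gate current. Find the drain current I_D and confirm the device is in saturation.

V_G = V_DD·R_2/(R_1+R_2) = 13×220/690 = 4.14 V. With the source grounded, V_GS = V_G = 4.14 V.
Assume saturation: I_D = (k_n/2)(V_GS − V_t)² = (0.72/2)×(4.14 − 1.7)² = 0.36×2.44² = 2.15 mA.
V_DS = V_DD − I_D·R_D = 13 − 2.15×0.56 = 11.8 V.
Saturation requires V_DS ≥ V_GS − V_t = 2.44 V; 11.8 ≥ 2.44 ✓.

I_D ≈ 2.2 mA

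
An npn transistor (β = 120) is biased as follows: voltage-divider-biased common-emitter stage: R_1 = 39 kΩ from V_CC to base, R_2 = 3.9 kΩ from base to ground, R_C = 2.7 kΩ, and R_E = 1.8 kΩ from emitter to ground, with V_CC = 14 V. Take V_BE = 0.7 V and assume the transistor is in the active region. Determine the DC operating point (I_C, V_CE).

Thevenize the base divider: V_Th = V_CC·R_2/(R_1+R_2) = 14×3.9/42.9 = 1.27 V, R_Th = R_1‖R_2 = 3.55 kΩ.
Base-emitter loop: V_Th = I_B·R_Th + V_BE + (β+1)I_B·R_E, so I_B = (1.27 − 0.7) / (3.55 + 121×1.8) = 0.00259 mA.
I_C = β·I_B = 120×0.00259 = 0.31 mA, and I_E = (β+1)I_B = 0.313 mA.
V_CE = V_CC − I_C·R_C − I_E·R_E = 14 − 0.31×2.7 − 0.313×1.8 = 12.6 V.
V_CE = 12.6 V > 0.2 V confirms active-region operation.

I_C ≈ 0.31 mA, V_CE ≈ 13 V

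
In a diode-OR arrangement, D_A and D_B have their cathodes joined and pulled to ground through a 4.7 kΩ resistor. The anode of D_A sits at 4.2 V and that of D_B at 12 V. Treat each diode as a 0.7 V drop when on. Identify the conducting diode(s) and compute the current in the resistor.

Only D_B conducts; I_R ≈ 2.4 mA

Assume both conduct. Then node N would need to be at both 4.2−0.7 = 3.5 V and 12−0.7 = 11.3 V, which is impossible.
Assume only D_B conducts: V_N = 12 − 0.7 = 11.3 V, so I_R = 11.3/4.7 = 2.4 mA.
Check D_A: its anode-to-cathode voltage is 4.2 − 11.3 = -7.1 V < 0.7 V, so it is off. The assumption is consistent.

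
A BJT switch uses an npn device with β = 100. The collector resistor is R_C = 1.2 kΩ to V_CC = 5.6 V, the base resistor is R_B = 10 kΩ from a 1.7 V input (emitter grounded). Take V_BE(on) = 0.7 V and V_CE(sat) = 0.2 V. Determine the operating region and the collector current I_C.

saturation; I_C ≈ 4.5 mA

Assume active: I_B = (1.7 − 0.7)/10 = 0.1 mA, giving I_C = β·I_B = 10 mA.
But then V_CE = 5.6 − 10×1.2 = -6.4 V < V_CE(sat) = 0.2 V — impossible in the active region.
So the transistor is saturated. With V_CE = 0.2 V, I_C = (V_CC − 0.2)/R_C = 5.4/1.2 = 4.5 mA.
Check: β·I_B = 10 mA > I_C = 4.5 mA, confirming saturation.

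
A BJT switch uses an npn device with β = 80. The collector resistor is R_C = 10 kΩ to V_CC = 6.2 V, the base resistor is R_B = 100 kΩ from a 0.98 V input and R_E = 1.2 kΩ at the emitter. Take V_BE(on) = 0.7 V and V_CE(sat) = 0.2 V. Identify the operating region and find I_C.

active; I_C ≈ 0.11 mA

Assume active. Base-emitter loop: I_B = (V_BB − V_BE)/(R_B + (β+1)R_E) = (0.98 − 0.7)/(100 + 81×1.2) = 0.00142 mA.
I_C = β·I_B = 80×0.00142 = 0.114 mA.
V_CE = V_CC − I_C·R_C − I_E·R_E = 6.2 − 0.114×10 − 0.115×1.2 = 4.93 V > V_CE(sat), so the active-region assumption holds.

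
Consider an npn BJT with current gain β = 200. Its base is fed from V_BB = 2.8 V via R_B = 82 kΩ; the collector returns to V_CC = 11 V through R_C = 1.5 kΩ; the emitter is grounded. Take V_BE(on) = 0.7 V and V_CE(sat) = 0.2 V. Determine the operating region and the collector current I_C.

Assume active. Base-emitter loop: I_B = (V_BB − V_BE)/R_B = (2.8 − 0.7)/82 = 0.0256 mA.
I_C = β·I_B = 200×0.0256 = 5.12 mA.
V_CE = V_CC − I_C·R_C = 11 − 5.12×1.5 = 3.32 V > V_CE(sat), so the active-region assumption holds.

active; I_C ≈ 5.1 mA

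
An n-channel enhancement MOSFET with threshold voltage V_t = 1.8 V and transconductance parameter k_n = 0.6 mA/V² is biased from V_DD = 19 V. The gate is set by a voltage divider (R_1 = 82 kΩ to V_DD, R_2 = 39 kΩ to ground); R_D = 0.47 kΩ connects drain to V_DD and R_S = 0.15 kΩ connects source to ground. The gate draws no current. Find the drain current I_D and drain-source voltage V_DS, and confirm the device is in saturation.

V_G = V_DD·R_2/(R_1+R_2) = 19×39/121 = 6.12 V.
Assume saturation: I_D = (k_n/2)(V_GS − V_t)² with V_GS = V_G − I_D·R_S = 6.12 − 0.15·I_D.
Substituting gives 0.00675·I_D² − 1.39·I_D + 5.61 = 0, with roots I_D = 4.12 or 202 mA.
The root I_D = 202 mA gives V_GS = -24.1 V ≤ V_t, so take I_D = 4.12 mA.
Then V_GS = 5.51 V and V_DS = V_DD − I_D(R_D+R_S) = 19 − 4.12×0.62 = 16.4 V.
Saturation requires V_DS ≥ V_GS − V_t = 3.71 V; 16.4 ≥ 3.71 ✓.

I_D ≈ 4.1 mA, V_DS ≈ 16 V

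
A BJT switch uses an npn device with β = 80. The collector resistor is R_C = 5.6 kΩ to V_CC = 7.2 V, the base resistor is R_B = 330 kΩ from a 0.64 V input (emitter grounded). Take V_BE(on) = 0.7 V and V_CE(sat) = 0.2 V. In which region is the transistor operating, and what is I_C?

V_BB = 0.64 V ≤ V_BE(on) = 0.7 V, so the base-emitter junction is not forward biased.
The transistor is in cutoff: I_B = I_C = 0.

cutoff; I_C ≈ 0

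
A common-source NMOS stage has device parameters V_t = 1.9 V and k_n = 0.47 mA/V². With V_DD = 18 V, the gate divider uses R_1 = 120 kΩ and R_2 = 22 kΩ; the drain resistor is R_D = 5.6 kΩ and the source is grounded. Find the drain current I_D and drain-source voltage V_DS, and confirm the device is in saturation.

I_D ≈ 0.19 mA, V_DS ≈ 17 V

V_G = V_DD·R_2/(R_1+R_2) = 18×22/142 = 2.79 V. With the source grounded, V_GS = V_G = 2.79 V.
Assume saturation: I_D = (k_n/2)(V_GS − V_t)² = (0.47/2)×(2.79 − 1.9)² = 0.235×0.889² = 0.186 mA.
V_DS = V_DD − I_D·R_D = 18 − 0.186×5.6 = 17 V.
Saturation requires V_DS ≥ V_GS − V_t = 0.889 V; 17 ≥ 0.889 ✓.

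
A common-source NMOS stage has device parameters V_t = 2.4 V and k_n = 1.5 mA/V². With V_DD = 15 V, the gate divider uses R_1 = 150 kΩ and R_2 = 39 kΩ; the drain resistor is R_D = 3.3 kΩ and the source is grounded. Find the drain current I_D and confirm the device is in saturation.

I_D ≈ 0.36 mA

V_G = V_DD·R_2/(R_1+R_2) = 15×39/189 = 3.1 V. With the source grounded, V_GS = V_G = 3.1 V.
Assume saturation: I_D = (k_n/2)(V_GS − V_t)² = (1.5/2)×(3.1 − 2.4)² = 0.75×0.695² = 0.363 mA.
V_DS = V_DD − I_D·R_D = 15 − 0.363×3.3 = 13.8 V.
Saturation requires V_DS ≥ V_GS − V_t = 0.695 V; 13.8 ≥ 0.695 ✓.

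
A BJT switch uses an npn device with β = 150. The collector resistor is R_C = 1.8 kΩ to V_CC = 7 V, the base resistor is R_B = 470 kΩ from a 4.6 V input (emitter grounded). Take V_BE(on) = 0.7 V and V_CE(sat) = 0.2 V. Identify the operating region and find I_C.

Assume active. Base-emitter loop: I_B = (V_BB − V_BE)/R_B = (4.6 − 0.7)/470 = 0.0083 mA.
I_C = β·I_B = 150×0.0083 = 1.24 mA.
V_CE = V_CC − I_C·R_C = 7 − 1.24×1.8 = 4.76 V > V_CE(sat), so the active-region assumption holds.

active; I_C ≈ 1.2 mA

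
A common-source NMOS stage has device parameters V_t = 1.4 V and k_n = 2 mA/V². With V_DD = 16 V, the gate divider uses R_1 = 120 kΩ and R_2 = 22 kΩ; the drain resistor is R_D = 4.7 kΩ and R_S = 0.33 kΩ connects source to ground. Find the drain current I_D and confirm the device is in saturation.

V_G = V_DD·R_2/(R_1+R_2) = 16×22/142 = 2.48 V.
Assume saturation: I_D = (k_n/2)(V_GS − V_t)² with V_GS = V_G − I_D·R_S = 2.48 − 0.33·I_D.
Substituting gives 0.109·I_D² − 1.71·I_D + 1.16 = 0, with roots I_D = 0.712 or 15 mA.
The root I_D = 15 mA gives V_GS = -2.47 V ≤ V_t, so take I_D = 0.712 mA.
Then V_GS = 2.24 V and V_DS = V_DD − I_D(R_D+R_S) = 16 − 0.712×5.03 = 12.4 V.
Saturation requires V_DS ≥ V_GS − V_t = 0.844 V; 12.4 ≥ 0.844 ✓.

I_D ≈ 0.71 mA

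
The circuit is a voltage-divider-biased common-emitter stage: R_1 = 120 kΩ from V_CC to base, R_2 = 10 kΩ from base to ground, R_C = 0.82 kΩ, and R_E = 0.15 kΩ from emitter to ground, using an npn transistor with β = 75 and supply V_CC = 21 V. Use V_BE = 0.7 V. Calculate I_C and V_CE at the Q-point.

Thevenize the base divider: V_Th = V_CC·R_2/(R_1+R_2) = 21×10/130 = 1.62 V, R_Th = R_1‖R_2 = 9.23 kΩ.
Base-emitter loop: V_Th = I_B·R_Th + V_BE + (β+1)I_B·R_E, so I_B = (1.62 − 0.7) / (9.23 + 76×0.15) = 0.0444 mA.
I_C = β·I_B = 75×0.0444 = 3.33 mA, and I_E = (β+1)I_B = 3.37 mA.
V_CE = V_CC − I_C·R_C − I_E·R_E = 21 − 3.33×0.82 − 3.37×0.15 = 17.8 V.
V_CE = 17.8 V > 0.2 V confirms active-region operation.

I_C ≈ 3.3 mA, V_CE ≈ 18 V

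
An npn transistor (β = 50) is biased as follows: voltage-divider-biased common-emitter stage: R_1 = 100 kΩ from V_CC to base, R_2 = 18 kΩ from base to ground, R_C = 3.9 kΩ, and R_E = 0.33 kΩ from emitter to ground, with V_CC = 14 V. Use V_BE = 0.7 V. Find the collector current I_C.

Thevenize the base divider: V_Th = V_CC·R_2/(R_1+R_2) = 14×18/118 = 2.14 V, R_Th = R_1‖R_2 = 15.3 kΩ.
Base-emitter loop: V_Th = I_B·R_Th + V_BE + (β+1)I_B·R_E, so I_B = (2.14 − 0.7) / (15.3 + 51×0.33) = 0.0447 mA.
I_C = β·I_B = 50×0.0447 = 2.24 mA, and I_E = (β+1)I_B = 2.28 mA.
V_CE = V_CC − I_C·R_C − I_E·R_E = 14 − 2.24×3.9 − 2.28×0.33 = 4.52 V.
V_CE = 4.52 V > 0.2 V confirms active-region operation.

I_C ≈ 2.2 mA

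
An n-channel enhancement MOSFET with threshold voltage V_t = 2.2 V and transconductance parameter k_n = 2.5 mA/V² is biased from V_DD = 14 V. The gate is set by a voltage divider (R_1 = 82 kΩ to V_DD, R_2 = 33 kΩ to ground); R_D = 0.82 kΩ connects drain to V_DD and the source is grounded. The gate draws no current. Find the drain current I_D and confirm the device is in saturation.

I_D ≈ 4.1 mA

V_G = V_DD·R_2/(R_1+R_2) = 14×33/115 = 4.02 V. With the source grounded, V_GS = V_G = 4.02 V.
Assume saturation: I_D = (k_n/2)(V_GS − V_t)² = (2.5/2)×(4.02 − 2.2)² = 1.25×1.82² = 4.13 mA.
V_DS = V_DD − I_D·R_D = 14 − 4.13×0.82 = 10.6 V.
Saturation requires V_DS ≥ V_GS − V_t = 1.82 V; 10.6 ≥ 1.82 ✓.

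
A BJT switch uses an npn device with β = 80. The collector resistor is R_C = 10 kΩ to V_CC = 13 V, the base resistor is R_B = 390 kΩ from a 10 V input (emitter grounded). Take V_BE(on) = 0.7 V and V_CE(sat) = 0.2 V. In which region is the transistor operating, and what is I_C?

saturation; I_C ≈ 1.3 mA

Assume active: I_B = (10 − 0.7)/390 = 0.0238 mA, giving I_C = β·I_B = 1.91 mA.
But then V_CE = 13 − 1.91×10 = -6.08 V < V_CE(sat) = 0.2 V — impossible in the active region.
So the transistor is saturated. With V_CE = 0.2 V, I_C = (V_CC − 0.2)/R_C = 12.8/10 = 1.28 mA.
Check: β·I_B = 1.91 mA > I_C = 1.28 mA, confirming saturation.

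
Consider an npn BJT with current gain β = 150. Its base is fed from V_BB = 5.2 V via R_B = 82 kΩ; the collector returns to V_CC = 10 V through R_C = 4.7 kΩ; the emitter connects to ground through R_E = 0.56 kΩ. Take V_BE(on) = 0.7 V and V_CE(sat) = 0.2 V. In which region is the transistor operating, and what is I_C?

saturation; I_C ≈ 1.9 mA

Assume active: I_B = (5.2 − 0.7)/(82 + 151×0.56) = 0.027 mA, I_C = β·I_B = 4.05 mA.
Then V_CE = 10 − 4.05×4.7 − 4.08×0.56 = -11.3 V < 0.2 V — the active assumption fails.
Re-solve with V_CE = 0.2 V. KCL at the emitter: V_E/R_E = (V_BB−0.7−V_E)/R_B + (V_CC−0.2−V_E)/R_C, giving V_E = 1.06 V.
I_C = (V_CC − 0.2 − V_E)/R_C = (9.8 − 1.06)/4.7 = 1.86 mA.
Check: I_B = (4.5 − 1.06)/82 = 0.0419 mA, and β·I_B = 6.28 mA > I_C, confirming saturation.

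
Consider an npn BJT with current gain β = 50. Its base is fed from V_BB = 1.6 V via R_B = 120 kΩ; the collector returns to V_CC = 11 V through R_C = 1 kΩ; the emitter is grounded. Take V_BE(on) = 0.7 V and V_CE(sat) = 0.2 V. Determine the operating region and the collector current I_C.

active; I_C ≈ 0.38 mA

Assume active. Base-emitter loop: I_B = (V_BB − V_BE)/R_B = (1.6 − 0.7)/120 = 0.0075 mA.
I_C = β·I_B = 50×0.0075 = 0.375 mA.
V_CE = V_CC − I_C·R_C = 11 − 0.375×1 = 10.6 V > V_CE(sat), so the active-region assumption holds.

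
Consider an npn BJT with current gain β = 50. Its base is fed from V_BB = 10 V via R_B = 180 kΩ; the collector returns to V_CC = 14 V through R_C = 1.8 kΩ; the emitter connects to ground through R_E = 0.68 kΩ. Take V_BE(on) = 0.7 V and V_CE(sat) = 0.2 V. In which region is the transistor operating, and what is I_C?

Assume active. Base-emitter loop: I_B = (V_BB − V_BE)/(R_B + (β+1)R_E) = (10 − 0.7)/(180 + 51×0.68) = 0.0433 mA.
I_C = β·I_B = 50×0.0433 = 2.17 mA.
V_CE = V_CC − I_C·R_C − I_E·R_E = 14 − 2.17×1.8 − 2.21×0.68 = 8.6 V > V_CE(sat), so the active-region assumption holds.

active; I_C ≈ 2.2 mA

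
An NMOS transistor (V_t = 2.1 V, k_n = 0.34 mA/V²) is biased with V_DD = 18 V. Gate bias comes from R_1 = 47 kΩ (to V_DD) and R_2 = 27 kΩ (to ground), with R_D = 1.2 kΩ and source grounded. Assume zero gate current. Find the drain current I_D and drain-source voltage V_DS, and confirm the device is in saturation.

V_G = V_DD·R_2/(R_1+R_2) = 18×27/74 = 6.57 V. With the source grounded, V_GS = V_G = 6.57 V.
Assume saturation: I_D = (k_n/2)(V_GS − V_t)² = (0.34/2)×(6.57 − 2.1)² = 0.17×4.47² = 3.39 mA.
V_DS = V_DD − I_D·R_D = 18 − 3.39×1.2 = 13.9 V.
Saturation requires V_DS ≥ V_GS − V_t = 4.47 V; 13.9 ≥ 4.47 ✓.

I_D ≈ 3.4 mA, V_DS ≈ 14 V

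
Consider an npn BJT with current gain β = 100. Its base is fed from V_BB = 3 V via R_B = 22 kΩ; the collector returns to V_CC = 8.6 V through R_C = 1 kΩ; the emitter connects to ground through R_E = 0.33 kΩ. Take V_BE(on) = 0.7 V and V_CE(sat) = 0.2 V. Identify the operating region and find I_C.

Assume active. Base-emitter loop: I_B = (V_BB − V_BE)/(R_B + (β+1)R_E) = (3 − 0.7)/(22 + 101×0.33) = 0.0416 mA.
I_C = β·I_B = 100×0.0416 = 4.16 mA.
V_CE = V_CC − I_C·R_C − I_E·R_E = 8.6 − 4.16×1 − 4.2×0.33 = 3.06 V > V_CE(sat), so the active-region assumption holds.

active; I_C ≈ 4.2 mA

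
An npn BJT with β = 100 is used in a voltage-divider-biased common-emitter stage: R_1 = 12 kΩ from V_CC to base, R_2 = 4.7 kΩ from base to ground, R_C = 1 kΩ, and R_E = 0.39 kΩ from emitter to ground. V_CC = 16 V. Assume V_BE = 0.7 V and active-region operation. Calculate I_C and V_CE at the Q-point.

Thevenize the base divider: V_Th = V_CC·R_2/(R_1+R_2) = 16×4.7/16.7 = 4.5 V, R_Th = R_1‖R_2 = 3.38 kΩ.
Base-emitter loop: V_Th = I_B·R_Th + V_BE + (β+1)I_B·R_E, so I_B = (4.5 − 0.7) / (3.38 + 101×0.39) = 0.0889 mA.
I_C = β·I_B = 100×0.0889 = 8.89 mA, and I_E = (β+1)I_B = 8.98 mA.
V_CE = V_CC − I_C·R_C − I_E·R_E = 16 − 8.89×1 − 8.98×0.39 = 3.61 V.
V_CE = 3.61 V > 0.2 V confirms active-region operation.

I_C ≈ 8.9 mA, V_CE ≈ 3.6 V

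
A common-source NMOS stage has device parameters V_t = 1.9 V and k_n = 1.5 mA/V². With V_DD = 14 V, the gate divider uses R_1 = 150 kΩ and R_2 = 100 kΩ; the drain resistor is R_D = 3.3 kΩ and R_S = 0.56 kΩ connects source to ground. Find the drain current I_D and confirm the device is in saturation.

I_D ≈ 3 mA

V_G = V_DD·R_2/(R_1+R_2) = 14×100/250 = 5.6 V.
Assume saturation: I_D = (k_n/2)(V_GS − V_t)² with V_GS = V_G − I_D·R_S = 5.6 − 0.56·I_D.
Substituting gives 0.235·I_D² − 4.11·I_D + 10.3 = 0, with roots I_D = 3.02 or 14.4 mA.
The root I_D = 14.4 mA gives V_GS = -2.49 V ≤ V_t, so take I_D = 3.02 mA.
Then V_GS = 3.91 V and V_DS = V_DD − I_D(R_D+R_S) = 14 − 3.02×3.86 = 2.33 V.
Saturation requires V_DS ≥ V_GS − V_t = 2.01 V; 2.33 ≥ 2.01 ✓.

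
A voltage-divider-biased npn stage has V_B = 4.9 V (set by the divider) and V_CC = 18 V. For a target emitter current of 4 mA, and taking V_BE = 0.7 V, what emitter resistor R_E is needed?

R_E ≈ 1.1 kΩ

V_E = V_B − V_BE = 4.9 − 0.7 = 4.2 V.
R_E = V_E / I_E = 4.2 / 4 = 1.05 kΩ.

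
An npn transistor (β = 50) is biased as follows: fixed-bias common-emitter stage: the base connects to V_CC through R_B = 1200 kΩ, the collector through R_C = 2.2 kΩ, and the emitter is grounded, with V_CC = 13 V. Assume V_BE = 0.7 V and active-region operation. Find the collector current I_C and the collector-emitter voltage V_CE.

I_C ≈ 0.51 mA, V_CE ≈ 12 V

Base loop: V_CC = I_B·R_B + V_BE, so I_B = (13 − 0.7)/1200 kΩ = 0.0103 mA.
In the active region I_C = β·I_B = 50 × 0.0103 = 0.513 mA.
Collector loop: V_CE = V_CC − I_C·R_C = 13 − 0.513×2.2 = 11.9 V.
Since V_CE = 11.9 V > V_CE(sat) ≈ 0.2 V, the transistor is in the active region as assumed.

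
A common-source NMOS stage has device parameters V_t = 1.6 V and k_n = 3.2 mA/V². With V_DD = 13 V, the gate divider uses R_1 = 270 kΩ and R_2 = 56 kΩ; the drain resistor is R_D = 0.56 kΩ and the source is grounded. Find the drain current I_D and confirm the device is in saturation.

I_D ≈ 0.64 mA

V_G = V_DD·R_2/(R_1+R_2) = 13×56/326 = 2.23 V. With the source grounded, V_GS = V_G = 2.23 V.
Assume saturation: I_D = (k_n/2)(V_GS − V_t)² = (3.2/2)×(2.23 − 1.6)² = 1.6×0.633² = 0.641 mA.
V_DS = V_DD − I_D·R_D = 13 − 0.641×0.56 = 12.6 V.
Saturation requires V_DS ≥ V_GS − V_t = 0.633 V; 12.6 ≥ 0.633 ✓.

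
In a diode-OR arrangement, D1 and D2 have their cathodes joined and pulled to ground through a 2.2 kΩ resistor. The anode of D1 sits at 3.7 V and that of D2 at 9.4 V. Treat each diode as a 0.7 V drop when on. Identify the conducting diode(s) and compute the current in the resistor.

Assume both conduct. Then node N would need to be at both 3.7−0.7 = 3 V and 9.4−0.7 = 8.7 V, which is impossible.
Assume only D2 conducts: V_N = 9.4 − 0.7 = 8.7 V, so I_R = 8.7/2.2 = 3.95 mA.
Check D1: its anode-to-cathode voltage is 3.7 − 8.7 = -5 V < 0.7 V, so it is off. The assumption is consistent.

Only D2 conducts; I_R ≈ 4 mA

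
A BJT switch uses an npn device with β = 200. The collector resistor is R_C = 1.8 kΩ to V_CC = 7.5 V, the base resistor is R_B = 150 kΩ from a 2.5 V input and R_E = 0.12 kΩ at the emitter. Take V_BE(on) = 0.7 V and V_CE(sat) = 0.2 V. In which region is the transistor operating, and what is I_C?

active; I_C ≈ 2.1 mA

Assume active. Base-emitter loop: I_B = (V_BB − V_BE)/(R_B + (β+1)R_E) = (2.5 − 0.7)/(150 + 201×0.12) = 0.0103 mA.
I_C = β·I_B = 200×0.0103 = 2.07 mA.
V_CE = V_CC − I_C·R_C − I_E·R_E = 7.5 − 2.07×1.8 − 2.08×0.12 = 3.53 V > V_CE(sat), so the active-region assumption holds.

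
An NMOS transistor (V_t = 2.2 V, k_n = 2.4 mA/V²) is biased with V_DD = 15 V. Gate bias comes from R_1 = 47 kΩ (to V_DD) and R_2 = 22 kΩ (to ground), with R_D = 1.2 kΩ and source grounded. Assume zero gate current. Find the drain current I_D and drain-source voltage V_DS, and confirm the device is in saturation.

V_G = V_DD·R_2/(R_1+R_2) = 15×22/69 = 4.78 V. With the source grounded, V_GS = V_G = 4.78 V.
Assume saturation: I_D = (k_n/2)(V_GS − V_t)² = (2.4/2)×(4.78 − 2.2)² = 1.2×2.58² = 8 mA.
V_DS = V_DD − I_D·R_D = 15 − 8×1.2 = 5.4 V.
Saturation requires V_DS ≥ V_GS − V_t = 2.58 V; 5.4 ≥ 2.58 ✓.

I_D ≈ 8 mA, V_DS ≈ 5.4 V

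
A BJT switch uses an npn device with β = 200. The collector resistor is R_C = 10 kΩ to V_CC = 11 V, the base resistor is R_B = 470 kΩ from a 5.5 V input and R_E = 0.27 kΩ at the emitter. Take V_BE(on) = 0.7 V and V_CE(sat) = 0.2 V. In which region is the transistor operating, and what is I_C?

saturation; I_C ≈ 1.1 mA

Assume active: I_B = (5.5 − 0.7)/(470 + 201×0.27) = 0.00916 mA, I_C = β·I_B = 1.83 mA.
Then V_CE = 11 − 1.83×10 − 1.84×0.27 = -7.81 V < 0.2 V — the active assumption fails.
Re-solve with V_CE = 0.2 V. KCL at the emitter: V_E/R_E = (V_BB−0.7−V_E)/R_B + (V_CC−0.2−V_E)/R_C, giving V_E = 0.286 V.
I_C = (V_CC − 0.2 − V_E)/R_C = (10.8 − 0.286)/10 = 1.05 mA.
Check: I_B = (4.8 − 0.286)/470 = 0.0096 mA, and β·I_B = 1.92 mA > I_C, confirming saturation.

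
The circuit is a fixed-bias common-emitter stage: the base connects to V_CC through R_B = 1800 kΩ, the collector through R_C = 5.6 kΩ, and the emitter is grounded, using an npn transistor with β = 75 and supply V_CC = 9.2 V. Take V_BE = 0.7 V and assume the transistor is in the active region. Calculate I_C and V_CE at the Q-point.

Base loop: V_CC = I_B·R_B + V_BE, so I_B = (9.2 − 0.7)/1800 kΩ = 0.00472 mA.
In the active region I_C = β·I_B = 75 × 0.00472 = 0.354 mA.
Collector loop: V_CE = V_CC − I_C·R_C = 9.2 − 0.354×5.6 = 7.22 V.
Since V_CE = 7.22 V > V_CE(sat) ≈ 0.2 V, the transistor is in the active region as assumed.

I_C ≈ 0.35 mA, V_CE ≈ 7.2 V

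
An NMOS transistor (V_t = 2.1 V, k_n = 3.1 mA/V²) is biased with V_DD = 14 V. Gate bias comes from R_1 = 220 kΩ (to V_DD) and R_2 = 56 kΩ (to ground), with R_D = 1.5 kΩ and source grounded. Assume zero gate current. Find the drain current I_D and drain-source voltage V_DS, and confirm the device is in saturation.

I_D ≈ 0.85 mA, V_DS ≈ 13 V

V_G = V_DD·R_2/(R_1+R_2) = 14×56/276 = 2.84 V. With the source grounded, V_GS = V_G = 2.84 V.
Assume saturation: I_D = (k_n/2)(V_GS − V_t)² = (3.1/2)×(2.84 − 2.1)² = 1.55×0.741² = 0.85 mA.
V_DS = V_DD − I_D·R_D = 14 − 0.85×1.5 = 12.7 V.
Saturation requires V_DS ≥ V_GS − V_t = 0.741 V; 12.7 ≥ 0.741 ✓.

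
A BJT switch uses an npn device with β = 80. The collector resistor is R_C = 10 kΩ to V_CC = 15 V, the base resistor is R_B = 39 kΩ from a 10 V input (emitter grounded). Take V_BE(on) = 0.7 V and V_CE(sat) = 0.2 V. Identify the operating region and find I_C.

saturation; I_C ≈ 1.5 mA

Assume active: I_B = (10 − 0.7)/39 = 0.238 mA, giving I_C = β·I_B = 19.1 mA.
But then V_CE = 15 − 19.1×10 = -176 V < V_CE(sat) = 0.2 V — impossible in the active region.
So the transistor is saturated. With V_CE = 0.2 V, I_C = (V_CC − 0.2)/R_C = 14.8/10 = 1.48 mA.
Check: β·I_B = 19.1 mA > I_C = 1.48 mA, confirming saturation.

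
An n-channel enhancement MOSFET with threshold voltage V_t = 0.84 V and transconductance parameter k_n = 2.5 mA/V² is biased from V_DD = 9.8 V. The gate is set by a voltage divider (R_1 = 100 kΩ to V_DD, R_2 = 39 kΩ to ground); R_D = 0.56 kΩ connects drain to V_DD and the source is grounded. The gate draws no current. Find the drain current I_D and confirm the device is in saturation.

V_G = V_DD·R_2/(R_1+R_2) = 9.8×39/139 = 2.75 V. With the source grounded, V_GS = V_G = 2.75 V.
Assume saturation: I_D = (k_n/2)(V_GS − V_t)² = (2.5/2)×(2.75 − 0.84)² = 1.25×1.91² = 4.56 mA.
V_DS = V_DD − I_D·R_D = 9.8 − 4.56×0.56 = 7.25 V.
Saturation requires V_DS ≥ V_GS − V_t = 1.91 V; 7.25 ≥ 1.91 ✓.

I_D ≈ 4.6 mA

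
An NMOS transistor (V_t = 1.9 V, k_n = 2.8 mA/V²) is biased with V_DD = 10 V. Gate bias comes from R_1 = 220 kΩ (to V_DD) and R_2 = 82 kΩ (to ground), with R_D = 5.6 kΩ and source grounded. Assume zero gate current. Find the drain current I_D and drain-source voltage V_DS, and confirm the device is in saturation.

I_D ≈ 0.93 mA, V_DS ≈ 4.8 V

V_G = V_DD·R_2/(R_1+R_2) = 10×82/302 = 2.72 V. With the source grounded, V_GS = V_G = 2.72 V.
Assume saturation: I_D = (k_n/2)(V_GS − V_t)² = (2.8/2)×(2.72 − 1.9)² = 1.4×0.815² = 0.93 mA.
V_DS = V_DD − I_D·R_D = 10 − 0.93×5.6 = 4.79 V.
Saturation requires V_DS ≥ V_GS − V_t = 0.815 V; 4.79 ≥ 0.815 ✓.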